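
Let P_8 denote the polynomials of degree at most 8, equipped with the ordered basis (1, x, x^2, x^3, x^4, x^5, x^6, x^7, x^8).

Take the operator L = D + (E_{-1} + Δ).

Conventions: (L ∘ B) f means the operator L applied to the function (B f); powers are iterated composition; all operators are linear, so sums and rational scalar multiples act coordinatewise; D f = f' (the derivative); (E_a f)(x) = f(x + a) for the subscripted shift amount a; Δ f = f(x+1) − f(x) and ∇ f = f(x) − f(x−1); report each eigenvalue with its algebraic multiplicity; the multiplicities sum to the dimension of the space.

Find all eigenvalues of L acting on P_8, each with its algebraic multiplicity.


image of 1: 1
image of x: x + 1
image of x^2: x^2 + 2x + 2
image of x^3: x^3 + 3x^2 + 6x
image of x^4: x^4 + 4x^3 + 12x^2 + 2
image of x^5: x^5 + 5x^4 + 20x^3 + 10x
image of x^6: x^6 + 6x^5 + 30x^4 + 30x^2 + 2
image of x^7: x^7 + 7x^6 + 42x^5 + 70x^3 + 14x
image of x^8: x^8 + 8x^7 + 56x^6 + 140x^4 + 56x^2 + 2
the matrix is upper triangular; its diagonal is (1, 1, 1, 1, 1, 1, 1, 1, 1)
for a triangular matrix the eigenvalues are the diagonal entries, with algebraic multiplicity their repetition count

λ = 1 (multiplicity 9)


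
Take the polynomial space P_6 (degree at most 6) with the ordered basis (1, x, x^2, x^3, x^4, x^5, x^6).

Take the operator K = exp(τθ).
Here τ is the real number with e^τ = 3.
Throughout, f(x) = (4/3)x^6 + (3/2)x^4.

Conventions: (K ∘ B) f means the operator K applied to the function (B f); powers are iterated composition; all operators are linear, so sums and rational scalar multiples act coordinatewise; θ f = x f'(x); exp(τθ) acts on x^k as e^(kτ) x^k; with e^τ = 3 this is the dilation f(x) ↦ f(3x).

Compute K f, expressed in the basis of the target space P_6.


the image equals g(x) = 972x^6 + (243/2)x^4

exp(τθ) x^k = e^(kτ) x^k; with e^τ = 3 this sends x^k to 3^k x^k
x^4 ↦ 81 x^4
x^6 ↦ 729 x^6
applying this coordinatewise to f: exp(τθ) f = 972x^6 + (243/2)x^4


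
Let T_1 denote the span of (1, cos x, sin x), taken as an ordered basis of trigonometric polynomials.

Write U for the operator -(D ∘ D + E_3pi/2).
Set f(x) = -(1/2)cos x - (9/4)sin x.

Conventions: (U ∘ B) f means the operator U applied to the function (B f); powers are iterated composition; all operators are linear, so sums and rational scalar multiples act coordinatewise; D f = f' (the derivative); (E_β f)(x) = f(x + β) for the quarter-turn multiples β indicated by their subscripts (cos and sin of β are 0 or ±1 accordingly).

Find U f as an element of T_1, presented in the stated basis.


the image equals g(x) = -(11/4)cos x - (7/4)sin x

D f = -(9/4)cos x + (1/2)sin x
D D f = (1/2)cos x + (9/4)sin x
E_3pi/2 f = (9/4)cos x - (1/2)sin x
(D ∘ D + E_3pi/2) f = (11/4)cos x + (7/4)sin x
(-(D ∘ D + E_3pi/2)) f = -(11/4)cos x - (7/4)sin x


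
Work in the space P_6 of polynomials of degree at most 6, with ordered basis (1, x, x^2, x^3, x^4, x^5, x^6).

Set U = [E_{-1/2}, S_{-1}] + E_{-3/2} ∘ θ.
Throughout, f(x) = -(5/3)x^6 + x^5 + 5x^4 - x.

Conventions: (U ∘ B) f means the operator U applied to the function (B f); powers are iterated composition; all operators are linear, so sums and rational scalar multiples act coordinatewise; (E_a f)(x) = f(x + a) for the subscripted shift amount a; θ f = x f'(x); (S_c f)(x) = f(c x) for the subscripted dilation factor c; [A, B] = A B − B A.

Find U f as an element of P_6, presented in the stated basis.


the image equals g(x) = -10x^6 + 105x^5 - 350x^4 + (3935/6)x^3 - (5245/8)x^2 + (4909/16)x - 801/16

S_{-1} f = -(5/3)x^6 - x^5 + 5x^4 + x
E_{-1/2} S_{-1} f = -(5/3)x^6 + 4x^5 + (5/4)x^4 - (25/3)x^3 + (115/16)x^2 - (3/2)x - 35/192
E_{-1/2} f = -(5/3)x^6 + 6x^5 - (15/4)x^4 - (10/3)x^3 + (75/16)x^2 - (23/8)x + 145/192
S_{-1} E_{-1/2} f = -(5/3)x^6 - 6x^5 - (15/4)x^4 + (10/3)x^3 + (75/16)x^2 + (23/8)x + 145/192
[E_{-1/2}, S_{-1}] f = 10x^5 + 5x^4 - (35/3)x^3 + (5/2)x^2 - (35/8)x - 15/16
θ f = -10x^6 + 5x^5 + 20x^4 - x
E_{-3/2} θ f = -10x^6 + 95x^5 - 355x^4 + (1335/2)x^3 - (5265/8)x^2 + (4979/16)x - 393/8
([E_{-1/2}, S_{-1}] + E_{-3/2} ∘ θ) f = -10x^6 + 105x^5 - 350x^4 + (3935/6)x^3 - (5245/8)x^2 + (4909/16)x - 801/16


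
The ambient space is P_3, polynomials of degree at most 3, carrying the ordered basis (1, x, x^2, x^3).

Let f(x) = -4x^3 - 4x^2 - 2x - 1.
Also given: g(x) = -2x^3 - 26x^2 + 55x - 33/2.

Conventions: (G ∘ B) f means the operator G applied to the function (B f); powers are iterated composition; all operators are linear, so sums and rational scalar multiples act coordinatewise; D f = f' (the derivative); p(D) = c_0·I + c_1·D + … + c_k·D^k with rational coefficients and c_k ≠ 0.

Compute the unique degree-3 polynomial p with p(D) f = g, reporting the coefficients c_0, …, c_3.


c_0 = 1/2, c_1 = 2, c_2 = -3, c_3 = 3/2

D^0 f = -4x^3 - 4x^2 - 2x - 1
D^1 f = -12x^2 - 8x - 2
D^2 f = -24x - 8
D^3 f = -24
matching coefficients of g against c_0 f + c_1 Df + … from the top degree down determines the c_i
solution: c_0 = 1/2, c_1 = 2, c_2 = -3, c_3 = 3/2


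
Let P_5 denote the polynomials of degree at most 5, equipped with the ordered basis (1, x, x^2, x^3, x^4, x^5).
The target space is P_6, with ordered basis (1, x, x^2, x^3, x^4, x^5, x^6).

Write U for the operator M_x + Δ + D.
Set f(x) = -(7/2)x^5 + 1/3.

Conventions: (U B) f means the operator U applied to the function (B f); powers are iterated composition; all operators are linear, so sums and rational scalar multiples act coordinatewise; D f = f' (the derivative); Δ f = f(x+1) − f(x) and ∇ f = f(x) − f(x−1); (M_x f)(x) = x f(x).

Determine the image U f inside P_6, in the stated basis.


the result is g(x) = -(7/2)x^6 - 35x^4 - 35x^3 - 35x^2 - (103/6)x - 7/2

M_x f = -(7/2)x^6 + (1/3)x
Δ f = -(35/2)x^4 - 35x^3 - 35x^2 - (35/2)x - 7/2
D f = -(35/2)x^4
(M_x + Δ + D) f = -(7/2)x^6 - 35x^4 - 35x^3 - 35x^2 - (103/6)x - 7/2


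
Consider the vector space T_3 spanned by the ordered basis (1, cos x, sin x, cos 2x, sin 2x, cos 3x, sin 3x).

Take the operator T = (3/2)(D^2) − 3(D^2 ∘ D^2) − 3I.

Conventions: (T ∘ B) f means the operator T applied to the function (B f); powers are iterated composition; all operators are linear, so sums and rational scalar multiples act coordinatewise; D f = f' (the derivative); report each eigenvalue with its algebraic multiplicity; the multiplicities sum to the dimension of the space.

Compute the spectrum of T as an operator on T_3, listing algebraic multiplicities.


λ = -519/2 (multiplicity 2), λ = -57 (multiplicity 2), λ = -15/2 (multiplicity 2), λ = -3 (multiplicity 1)

image of 1: -3
image of cos x: -(15/2)cos x
image of sin x: -(15/2)sin x
image of cos 2x: -57cos 2x
image of sin 2x: -57sin 2x
image of cos 3x: -(519/2)cos 3x
image of sin 3x: -(519/2)sin 3x
the matrix is diagonal; its diagonal is (-3, -15/2, -15/2, -57, -57, -519/2, -519/2)
for a triangular matrix the eigenvalues are the diagonal entries, with algebraic multiplicity their repetition count


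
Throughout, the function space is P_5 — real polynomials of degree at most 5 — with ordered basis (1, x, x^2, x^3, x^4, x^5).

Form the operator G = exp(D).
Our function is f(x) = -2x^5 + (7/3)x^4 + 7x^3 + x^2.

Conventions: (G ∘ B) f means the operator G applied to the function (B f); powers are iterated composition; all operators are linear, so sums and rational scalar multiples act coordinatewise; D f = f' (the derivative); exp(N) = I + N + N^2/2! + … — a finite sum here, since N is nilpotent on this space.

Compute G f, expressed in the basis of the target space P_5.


order-1 term: -10x^4 + (28/3)x^3 + 21x^2 + 2x
order-2 term: -20x^3 + 14x^2 + 21x + 1
order-3 term: -20x^2 + (28/3)x + 7
order-4 term: -10x + 7/3
order-5 term: -2
the series for exp(D) f terminates at order 5
exp(D) f = -2x^5 - (23/3)x^4 - (11/3)x^3 + 16x^2 + (67/3)x + 25/3

g(x) = -2x^5 - (23/3)x^4 - (11/3)x^3 + 16x^2 + (67/3)x + 25/3


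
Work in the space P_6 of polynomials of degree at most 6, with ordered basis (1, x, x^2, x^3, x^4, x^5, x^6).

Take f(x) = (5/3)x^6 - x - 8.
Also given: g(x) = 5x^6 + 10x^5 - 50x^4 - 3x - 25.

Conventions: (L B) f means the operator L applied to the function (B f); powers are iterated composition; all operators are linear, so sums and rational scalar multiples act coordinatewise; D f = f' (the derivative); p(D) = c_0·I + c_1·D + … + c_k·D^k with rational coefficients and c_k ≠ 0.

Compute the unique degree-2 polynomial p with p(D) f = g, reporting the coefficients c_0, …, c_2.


p(D) = 3·I + D − D^2, i.e. c_0 = 3, c_1 = 1, c_2 = -1

D^0 f = (5/3)x^6 - x - 8
D^1 f = 10x^5 - 1
D^2 f = 50x^4
matching coefficients of g against c_0 f + c_1 Df + … from the top degree down determines the c_i
solution: c_0 = 3, c_1 = 1, c_2 = -1


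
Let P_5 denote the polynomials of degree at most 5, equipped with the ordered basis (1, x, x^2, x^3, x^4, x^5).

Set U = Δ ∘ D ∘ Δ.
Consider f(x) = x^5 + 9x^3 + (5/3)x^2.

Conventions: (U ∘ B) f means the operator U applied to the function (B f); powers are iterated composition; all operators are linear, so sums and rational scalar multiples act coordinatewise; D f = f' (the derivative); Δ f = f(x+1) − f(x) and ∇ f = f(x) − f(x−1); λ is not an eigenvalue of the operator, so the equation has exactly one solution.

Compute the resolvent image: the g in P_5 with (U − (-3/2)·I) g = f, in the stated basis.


the image equals g(x) = (2/3)x^5 + 6x^3 - (230/9)x^2 - (160/3)x - 496/9

write g with unknown coordinates in the stated basis and equate coefficients in (U − (-3/2)·I) g = f
solving from the highest basis element down gives g = (2/3)x^5 + 6x^3 - (230/9)x^2 - (160/3)x - 496/9
check: U g = 40x^2 + 80x + 248/3
so U g − (-3/2)·g = x^5 + 9x^3 + (5/3)x^2 = f ✓


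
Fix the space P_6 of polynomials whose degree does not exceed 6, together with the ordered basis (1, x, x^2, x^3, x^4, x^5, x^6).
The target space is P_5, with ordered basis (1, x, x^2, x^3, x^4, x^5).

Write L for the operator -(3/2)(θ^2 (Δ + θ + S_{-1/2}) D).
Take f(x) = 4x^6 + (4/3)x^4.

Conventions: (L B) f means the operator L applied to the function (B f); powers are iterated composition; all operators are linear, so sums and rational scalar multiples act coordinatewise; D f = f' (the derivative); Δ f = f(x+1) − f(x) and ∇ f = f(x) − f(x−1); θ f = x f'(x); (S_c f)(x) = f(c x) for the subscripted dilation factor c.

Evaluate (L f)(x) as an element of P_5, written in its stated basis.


D f = 24x^5 + (16/3)x^3
Δ D f = 120x^4 + 240x^3 + 256x^2 + 136x + 88/3
θ D f = 120x^5 + 16x^3
S_{-1/2} D f = -(3/4)x^5 - (2/3)x^3
(Δ + θ + S_{-1/2}) D f = (477/4)x^5 + 120x^4 + (766/3)x^3 + 256x^2 + 136x + 88/3
θ (Δ + θ + S_{-1/2}) D f = (2385/4)x^5 + 480x^4 + 766x^3 + 512x^2 + 136x
θ θ (Δ + θ + S_{-1/2}) D f = (11925/4)x^5 + 1920x^4 + 2298x^3 + 1024x^2 + 136x
(-(3/2)(θ^2 (Δ + θ + S_{-1/2}) D)) f = -(35775/8)x^5 - 2880x^4 - 3447x^3 - 1536x^2 - 204x

the image equals g(x) = -(35775/8)x^5 - 2880x^4 - 3447x^3 - 1536x^2 - 204x


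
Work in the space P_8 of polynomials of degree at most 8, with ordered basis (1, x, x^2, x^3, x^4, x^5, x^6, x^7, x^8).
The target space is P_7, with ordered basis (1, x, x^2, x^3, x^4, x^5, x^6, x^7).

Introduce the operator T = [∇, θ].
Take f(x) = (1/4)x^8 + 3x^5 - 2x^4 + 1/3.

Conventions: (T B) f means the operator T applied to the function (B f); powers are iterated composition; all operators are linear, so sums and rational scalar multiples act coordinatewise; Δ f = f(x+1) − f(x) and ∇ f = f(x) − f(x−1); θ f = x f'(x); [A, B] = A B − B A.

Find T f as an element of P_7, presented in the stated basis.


the result is g(x) = 2x^7 - 14x^6 + 42x^5 - 55x^4 + 2x^3 + 72x^2 - 70x + 21

θ f = 2x^8 + 15x^5 - 8x^4
∇ θ f = 16x^7 - 56x^6 + 112x^5 - 65x^4 - 70x^3 + 142x^2 - 91x + 21
∇ f = 2x^7 - 7x^6 + 14x^5 - (5/2)x^4 - 24x^3 + 35x^2 - 21x + 19/4
θ ∇ f = 14x^7 - 42x^6 + 70x^5 - 10x^4 - 72x^3 + 70x^2 - 21x
[∇, θ] f = 2x^7 - 14x^6 + 42x^5 - 55x^4 + 2x^3 + 72x^2 - 70x + 21


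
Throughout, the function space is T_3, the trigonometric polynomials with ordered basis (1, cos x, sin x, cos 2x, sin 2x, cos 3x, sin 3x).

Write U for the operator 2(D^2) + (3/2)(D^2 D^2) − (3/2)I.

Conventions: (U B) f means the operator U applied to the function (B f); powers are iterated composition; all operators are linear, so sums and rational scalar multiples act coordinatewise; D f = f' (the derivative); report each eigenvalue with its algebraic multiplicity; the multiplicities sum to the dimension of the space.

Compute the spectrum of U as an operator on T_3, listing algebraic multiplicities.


image of 1: -3/2
image of cos x: -2cos x
image of sin x: -2sin x
image of cos 2x: (29/2)cos 2x
image of sin 2x: (29/2)sin 2x
image of cos 3x: 102cos 3x
image of sin 3x: 102sin 3x
the matrix is diagonal; its diagonal is (-3/2, -2, -2, 29/2, 29/2, 102, 102)
for a triangular matrix the eigenvalues are the diagonal entries, with algebraic multiplicity their repetition count

λ = -2 (multiplicity 2), λ = -3/2 (multiplicity 1), λ = 29/2 (multiplicity 2), λ = 102 (multiplicity 2)


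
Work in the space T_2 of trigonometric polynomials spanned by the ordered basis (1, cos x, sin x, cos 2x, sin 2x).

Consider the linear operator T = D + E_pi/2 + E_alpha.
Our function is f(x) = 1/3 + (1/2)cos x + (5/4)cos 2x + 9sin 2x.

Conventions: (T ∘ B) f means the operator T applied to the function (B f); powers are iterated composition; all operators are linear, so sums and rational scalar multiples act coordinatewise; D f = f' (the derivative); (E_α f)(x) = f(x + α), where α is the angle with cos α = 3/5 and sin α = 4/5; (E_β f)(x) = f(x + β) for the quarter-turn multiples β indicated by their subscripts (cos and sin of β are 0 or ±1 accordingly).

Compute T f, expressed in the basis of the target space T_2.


the image equals g(x) = 2/3 + (3/10)cos x - (7/5)sin x + (626/25)cos 2x - (761/50)sin 2x

D f = -(1/2)sin x + 18cos 2x - (5/2)sin 2x
E_pi/2 f = 1/3 - (1/2)sin x - (5/4)cos 2x - 9sin 2x
E_alpha f = 1/3 + (3/10)cos x - (2/5)sin x + (829/100)cos 2x - (93/25)sin 2x
(D + E_pi/2 + E_alpha) f = 2/3 + (3/10)cos x - (7/5)sin x + (626/25)cos 2x - (761/50)sin 2x


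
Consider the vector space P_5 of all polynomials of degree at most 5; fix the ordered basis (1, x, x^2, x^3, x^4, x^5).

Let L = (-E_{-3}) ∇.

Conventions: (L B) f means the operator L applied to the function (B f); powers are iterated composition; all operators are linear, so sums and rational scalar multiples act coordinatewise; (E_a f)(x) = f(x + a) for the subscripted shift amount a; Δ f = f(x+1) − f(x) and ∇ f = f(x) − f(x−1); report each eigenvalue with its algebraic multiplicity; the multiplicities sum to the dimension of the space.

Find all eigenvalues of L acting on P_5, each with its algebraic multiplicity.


λ = 0 (multiplicity 6)

image of 1: 0
image of x: -1
image of x^2: -2x + 7
image of x^3: -3x^2 + 21x - 37
image of x^4: -4x^3 + 42x^2 - 148x + 175
image of x^5: -5x^4 + 70x^3 - 370x^2 + 875x - 781
the matrix is upper triangular; its diagonal is (0, 0, 0, 0, 0, 0)
for a triangular matrix the eigenvalues are the diagonal entries, with algebraic multiplicity their repetition count


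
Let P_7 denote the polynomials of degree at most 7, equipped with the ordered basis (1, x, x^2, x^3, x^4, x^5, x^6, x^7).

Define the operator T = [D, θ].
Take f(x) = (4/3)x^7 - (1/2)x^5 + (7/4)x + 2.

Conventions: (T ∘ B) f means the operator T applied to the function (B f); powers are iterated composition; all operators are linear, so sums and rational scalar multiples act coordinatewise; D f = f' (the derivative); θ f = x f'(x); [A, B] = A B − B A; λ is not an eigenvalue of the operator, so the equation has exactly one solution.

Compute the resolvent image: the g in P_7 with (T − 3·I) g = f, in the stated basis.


write g with unknown coordinates in the stated basis and equate coefficients in (T − 3·I) g = f
solving from the highest basis element down gives g = -(4/9)x^7 - (28/27)x^6 - (103/54)x^5 - (515/162)x^4 - (1030/243)x^3 - (1030/243)x^2 - (9941/2916)x - 15773/8748
check: T g = -(28/9)x^6 - (56/9)x^5 - (515/54)x^4 - (1030/81)x^3 - (1030/81)x^2 - (2060/243)x - 9941/2916
so T g − 3·g = (4/3)x^7 - (1/2)x^5 + (7/4)x + 2 = f ✓

the result is g(x) = -(4/9)x^7 - (28/27)x^6 - (103/54)x^5 - (515/162)x^4 - (1030/243)x^3 - (1030/243)x^2 - (9941/2916)x - 15773/8748


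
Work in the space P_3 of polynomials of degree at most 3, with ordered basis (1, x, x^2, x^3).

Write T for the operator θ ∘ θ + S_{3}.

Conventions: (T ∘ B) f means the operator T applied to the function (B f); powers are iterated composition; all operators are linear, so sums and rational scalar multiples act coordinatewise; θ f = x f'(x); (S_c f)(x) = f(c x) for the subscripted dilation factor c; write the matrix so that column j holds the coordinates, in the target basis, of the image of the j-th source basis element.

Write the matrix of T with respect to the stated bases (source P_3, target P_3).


image of 1: 1
image of x: 4x
image of x^2: 13x^2
image of x^3: 36x^3
each image's coordinates form column j of the matrix

the matrix is [[1, 0, 0, 0]; [0, 4, 0, 0]; [0, 0, 13, 0]; [0, 0, 0, 36]] (rows listed top to bottom)


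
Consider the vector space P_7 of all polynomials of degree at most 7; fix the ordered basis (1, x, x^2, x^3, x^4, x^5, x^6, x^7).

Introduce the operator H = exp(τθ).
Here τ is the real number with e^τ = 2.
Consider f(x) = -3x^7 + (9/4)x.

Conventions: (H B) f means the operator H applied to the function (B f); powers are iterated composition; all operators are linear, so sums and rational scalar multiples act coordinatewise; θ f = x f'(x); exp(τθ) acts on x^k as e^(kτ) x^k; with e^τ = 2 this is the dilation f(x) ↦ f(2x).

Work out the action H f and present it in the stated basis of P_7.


exp(τθ) x^k = e^(kτ) x^k; with e^τ = 2 this sends x^k to 2^k x^k
x ↦ 2 x
x^7 ↦ 128 x^7
applying this coordinatewise to f: exp(τθ) f = -384x^7 + (9/2)x

g(x) = -384x^7 + (9/2)x


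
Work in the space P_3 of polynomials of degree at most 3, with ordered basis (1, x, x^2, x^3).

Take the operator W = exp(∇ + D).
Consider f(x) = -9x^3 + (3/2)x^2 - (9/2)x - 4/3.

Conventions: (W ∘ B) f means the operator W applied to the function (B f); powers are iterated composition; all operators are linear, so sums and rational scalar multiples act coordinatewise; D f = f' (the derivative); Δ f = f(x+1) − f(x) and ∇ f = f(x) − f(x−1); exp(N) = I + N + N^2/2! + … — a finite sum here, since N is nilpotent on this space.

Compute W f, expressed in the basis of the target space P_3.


order-1 term: -54x^2 + 33x - 39/2
order-2 term: -108x + 60
order-3 term: -72
the series for exp(∇ + D) f terminates at order 3
exp(∇ + D) f = -9x^3 - (105/2)x^2 - (159/2)x - 197/6

the result is g(x) = -9x^3 - (105/2)x^2 - (159/2)x - 197/6


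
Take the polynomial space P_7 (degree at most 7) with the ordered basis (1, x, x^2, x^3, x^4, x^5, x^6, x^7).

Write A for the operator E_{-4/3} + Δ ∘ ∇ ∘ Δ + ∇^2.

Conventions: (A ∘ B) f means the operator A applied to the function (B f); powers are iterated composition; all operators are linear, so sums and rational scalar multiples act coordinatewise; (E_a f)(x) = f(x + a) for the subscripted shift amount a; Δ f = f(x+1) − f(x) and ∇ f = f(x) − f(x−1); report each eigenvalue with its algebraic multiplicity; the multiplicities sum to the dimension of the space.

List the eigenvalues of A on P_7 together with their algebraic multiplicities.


image of 1: 1
image of x: x - 4/3
image of x^2: x^2 - (8/3)x + 34/9
image of x^3: x^3 - 4x^2 + (34/3)x - 64/27
image of x^4: x^4 - (16/3)x^3 + (68/3)x^2 - (256/27)x + 2362/81
image of x^5: x^5 - (20/3)x^4 + (340/9)x^3 - (640/27)x^2 + (11810/81)x - 1024/243
image of x^6: x^6 - 8x^5 + (170/3)x^4 - (1280/27)x^3 + (11810/27)x^2 - (2048/81)x + 93034/729
image of x^7: x^7 - (28/3)x^6 + (238/3)x^5 - (2240/27)x^4 + (82670/81)x^3 - (7168/81)x^2 + (651238/729)x - 16384/2187
the matrix is upper triangular; its diagonal is (1, 1, 1, 1, 1, 1, 1, 1)
for a triangular matrix the eigenvalues are the diagonal entries, with algebraic multiplicity their repetition count

λ = 1 (multiplicity 8)


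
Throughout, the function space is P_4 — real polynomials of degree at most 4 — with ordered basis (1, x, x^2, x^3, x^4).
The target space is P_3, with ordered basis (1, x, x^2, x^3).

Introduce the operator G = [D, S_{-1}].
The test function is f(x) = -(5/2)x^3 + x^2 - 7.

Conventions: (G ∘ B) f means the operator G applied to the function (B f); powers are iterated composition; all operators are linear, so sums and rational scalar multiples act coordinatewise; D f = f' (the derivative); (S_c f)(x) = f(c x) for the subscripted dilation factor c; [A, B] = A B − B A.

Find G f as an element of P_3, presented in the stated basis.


S_{-1} f = (5/2)x^3 + x^2 - 7
D S_{-1} f = (15/2)x^2 + 2x
D f = -(15/2)x^2 + 2x
S_{-1} D f = -(15/2)x^2 - 2x
[D, S_{-1}] f = 15x^2 + 4x

the image equals g(x) = 15x^2 + 4x


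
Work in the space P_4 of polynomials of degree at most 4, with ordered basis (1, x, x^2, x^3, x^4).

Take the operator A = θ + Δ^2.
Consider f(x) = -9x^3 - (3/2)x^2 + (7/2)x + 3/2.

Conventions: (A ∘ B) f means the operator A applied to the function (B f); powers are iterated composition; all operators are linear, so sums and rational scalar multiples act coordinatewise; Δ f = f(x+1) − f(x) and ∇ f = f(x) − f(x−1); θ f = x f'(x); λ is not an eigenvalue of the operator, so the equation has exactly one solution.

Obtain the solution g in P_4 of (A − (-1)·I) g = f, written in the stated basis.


the image equals g(x) = -(9/4)x^3 - (1/2)x^2 + (17/2)x + 16

write g with unknown coordinates in the stated basis and equate coefficients in (A − (-1)·I) g = f
solving from the highest basis element down gives g = -(9/4)x^3 - (1/2)x^2 + (17/2)x + 16
check: A g = -(27/4)x^3 - x^2 - 5x - 29/2
so A g − (-1)·g = -9x^3 - (3/2)x^2 + (7/2)x + 3/2 = f ✓


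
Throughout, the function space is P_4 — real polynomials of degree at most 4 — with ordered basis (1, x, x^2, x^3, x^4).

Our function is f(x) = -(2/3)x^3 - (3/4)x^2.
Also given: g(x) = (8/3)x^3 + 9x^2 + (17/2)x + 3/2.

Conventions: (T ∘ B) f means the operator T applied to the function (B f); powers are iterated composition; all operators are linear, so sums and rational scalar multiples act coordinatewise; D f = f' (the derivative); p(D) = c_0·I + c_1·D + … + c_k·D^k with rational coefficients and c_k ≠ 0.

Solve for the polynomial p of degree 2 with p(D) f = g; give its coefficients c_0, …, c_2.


D^0 f = -(2/3)x^3 - (3/4)x^2
D^1 f = -2x^2 - (3/2)x
D^2 f = -4x - 3/2
matching coefficients of g against c_0 f + c_1 Df + … from the top degree down determines the c_i
solution: c_0 = -4, c_1 = -3, c_2 = -1

p(D) = -4·I − 3·D − D^2, i.e. c_0 = -4, c_1 = -3, c_2 = -1


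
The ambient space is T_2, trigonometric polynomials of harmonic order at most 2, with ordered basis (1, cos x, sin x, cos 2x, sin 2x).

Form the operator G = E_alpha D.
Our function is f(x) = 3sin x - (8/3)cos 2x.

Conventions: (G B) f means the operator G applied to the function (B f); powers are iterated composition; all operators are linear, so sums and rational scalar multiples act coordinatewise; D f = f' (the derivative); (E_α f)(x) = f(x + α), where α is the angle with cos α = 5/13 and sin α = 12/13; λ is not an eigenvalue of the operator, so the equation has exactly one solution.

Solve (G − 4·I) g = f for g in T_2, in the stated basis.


write g with unknown coordinates in the stated basis and equate coefficients in (G − 4·I) g = f
solving from the highest basis element down gives g = -(15/317)cos x - (192/317)sin x + (1832/3975)cos 2x + (476/3975)sin 2x
check: G g = -(60/317)cos x + (183/317)sin x - (3272/3975)cos 2x + (1904/3975)sin 2x
so G g − 4·g = 3sin x - (8/3)cos 2x = f ✓

the result is g(x) = -(15/317)cos x - (192/317)sin x + (1832/3975)cos 2x + (476/3975)sin 2x


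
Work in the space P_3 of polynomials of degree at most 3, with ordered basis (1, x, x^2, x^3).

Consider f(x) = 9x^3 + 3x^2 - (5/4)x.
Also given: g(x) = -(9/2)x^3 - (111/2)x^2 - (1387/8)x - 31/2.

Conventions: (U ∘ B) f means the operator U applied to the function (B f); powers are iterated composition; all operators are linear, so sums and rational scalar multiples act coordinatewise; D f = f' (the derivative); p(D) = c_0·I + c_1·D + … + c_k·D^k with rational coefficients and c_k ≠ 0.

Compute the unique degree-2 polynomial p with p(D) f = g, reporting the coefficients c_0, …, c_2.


p(D) = -(1/2)·I − 2·D − 3·D^2, i.e. c_0 = -1/2, c_1 = -2, c_2 = -3

D^0 f = 9x^3 + 3x^2 - (5/4)x
D^1 f = 27x^2 + 6x - 5/4
D^2 f = 54x + 6
matching coefficients of g against c_0 f + c_1 Df + … from the top degree down determines the c_i
solution: c_0 = -1/2, c_1 = -2, c_2 = -3


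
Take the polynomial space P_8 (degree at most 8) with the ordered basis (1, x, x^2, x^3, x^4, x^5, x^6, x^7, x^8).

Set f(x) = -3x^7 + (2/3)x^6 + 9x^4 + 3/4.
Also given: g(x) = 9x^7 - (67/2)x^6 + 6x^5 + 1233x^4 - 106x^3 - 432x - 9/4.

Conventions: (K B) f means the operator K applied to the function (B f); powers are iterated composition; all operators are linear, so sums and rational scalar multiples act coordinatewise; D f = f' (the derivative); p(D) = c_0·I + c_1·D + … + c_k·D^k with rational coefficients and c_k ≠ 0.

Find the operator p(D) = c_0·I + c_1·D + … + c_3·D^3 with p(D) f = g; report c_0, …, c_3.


D^0 f = -3x^7 + (2/3)x^6 + 9x^4 + 3/4
D^1 f = -21x^6 + 4x^5 + 36x^3
D^2 f = -126x^5 + 20x^4 + 108x^2
D^3 f = -630x^4 + 80x^3 + 216x
matching coefficients of g against c_0 f + c_1 Df + … from the top degree down determines the c_i
solution: c_0 = -3, c_1 = 3/2, c_2 = 0, c_3 = -2

c_0 = -3, c_1 = 3/2, c_2 = 0, c_3 = -2


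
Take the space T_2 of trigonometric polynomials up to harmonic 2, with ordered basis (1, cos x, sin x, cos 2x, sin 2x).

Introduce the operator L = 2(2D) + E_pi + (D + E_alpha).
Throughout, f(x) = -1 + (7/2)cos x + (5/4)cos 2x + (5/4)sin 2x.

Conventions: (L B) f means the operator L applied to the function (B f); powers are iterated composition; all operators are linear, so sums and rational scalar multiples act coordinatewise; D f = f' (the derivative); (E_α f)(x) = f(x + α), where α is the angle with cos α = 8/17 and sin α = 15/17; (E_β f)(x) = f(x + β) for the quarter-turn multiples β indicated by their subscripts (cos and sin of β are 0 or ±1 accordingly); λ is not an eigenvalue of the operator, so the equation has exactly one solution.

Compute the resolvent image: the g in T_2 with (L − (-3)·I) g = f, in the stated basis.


the result is g(x) = -1/5 + (147/692)cos x + (175/346)sin x - (427/5972)cos 2x + (825/5972)sin 2x

write g with unknown coordinates in the stated basis and equate coefficients in (L − (-3)·I) g = f
solving from the highest basis element down gives g = -1/5 + (147/692)cos x + (175/346)sin x - (427/5972)cos 2x + (825/5972)sin 2x
check: L g = -2/5 + (1981/692)cos x - (525/346)sin x + (4373/2986)cos 2x + (2495/2986)sin 2x
so L g − (-3)·g = -1 + (7/2)cos x + (5/4)cos 2x + (5/4)sin 2x = f ✓


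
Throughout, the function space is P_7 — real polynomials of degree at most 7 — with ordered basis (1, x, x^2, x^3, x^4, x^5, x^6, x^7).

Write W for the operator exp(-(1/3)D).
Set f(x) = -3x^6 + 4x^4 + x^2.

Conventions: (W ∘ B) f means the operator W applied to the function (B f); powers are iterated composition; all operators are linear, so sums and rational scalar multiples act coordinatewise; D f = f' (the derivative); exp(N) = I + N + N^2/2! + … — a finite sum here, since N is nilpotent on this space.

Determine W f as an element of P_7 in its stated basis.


order-1 term: 6x^5 - (16/3)x^3 - (2/3)x
order-2 term: -5x^4 + (8/3)x^2 + 1/9
order-3 term: (20/9)x^3 - (16/27)x
order-4 term: -(5/9)x^2 + 4/81
order-5 term: (2/27)x
order-6 term: -1/243
the series for exp(-(1/3)D) f terminates at order 6
exp(-(1/3)D) f = -3x^6 + 6x^5 - x^4 - (28/9)x^3 + (28/9)x^2 - (32/27)x + 38/243

g(x) = -3x^6 + 6x^5 - x^4 - (28/9)x^3 + (28/9)x^2 - (32/27)x + 38/243


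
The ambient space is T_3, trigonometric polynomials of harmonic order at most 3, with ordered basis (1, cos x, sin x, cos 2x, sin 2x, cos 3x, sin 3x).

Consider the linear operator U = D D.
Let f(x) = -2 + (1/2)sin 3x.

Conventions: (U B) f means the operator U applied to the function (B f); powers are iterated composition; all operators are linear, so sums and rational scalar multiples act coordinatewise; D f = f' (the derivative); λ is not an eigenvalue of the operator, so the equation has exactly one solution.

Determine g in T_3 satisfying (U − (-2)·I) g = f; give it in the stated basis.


write g with unknown coordinates in the stated basis and equate coefficients in (U − (-2)·I) g = f
solving from the highest basis element down gives g = -1 - (1/14)sin 3x
check: U g = (9/14)sin 3x
so U g − (-2)·g = -2 + (1/2)sin 3x = f ✓

g(x) = -1 - (1/14)sin 3x


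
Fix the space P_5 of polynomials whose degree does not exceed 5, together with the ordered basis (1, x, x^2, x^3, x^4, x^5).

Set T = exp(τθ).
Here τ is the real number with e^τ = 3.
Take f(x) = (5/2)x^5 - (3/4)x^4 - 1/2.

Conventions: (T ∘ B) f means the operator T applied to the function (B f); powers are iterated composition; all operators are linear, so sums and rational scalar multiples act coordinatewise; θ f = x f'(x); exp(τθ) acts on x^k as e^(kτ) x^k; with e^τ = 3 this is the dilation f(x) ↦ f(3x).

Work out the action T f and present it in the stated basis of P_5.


the image equals g(x) = (1215/2)x^5 - (243/4)x^4 - 1/2

exp(τθ) x^k = e^(kτ) x^k; with e^τ = 3 this sends x^k to 3^k x^k
x^4 ↦ 81 x^4
x^5 ↦ 243 x^5
applying this coordinatewise to f: exp(τθ) f = (1215/2)x^5 - (243/4)x^4 - 1/2


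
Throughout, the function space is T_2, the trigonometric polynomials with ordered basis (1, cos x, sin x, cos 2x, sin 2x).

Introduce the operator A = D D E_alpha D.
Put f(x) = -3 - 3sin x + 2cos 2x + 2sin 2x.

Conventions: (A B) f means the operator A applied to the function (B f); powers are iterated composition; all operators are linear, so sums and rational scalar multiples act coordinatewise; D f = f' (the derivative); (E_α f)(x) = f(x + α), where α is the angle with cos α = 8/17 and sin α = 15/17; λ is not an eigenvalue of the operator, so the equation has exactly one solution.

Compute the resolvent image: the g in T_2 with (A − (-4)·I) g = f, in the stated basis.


g(x) = -3/4 - (24/409)cos x - (249/409)sin x + (447/4810)cos 2x + (1091/4810)sin 2x

write g with unknown coordinates in the stated basis and equate coefficients in (A − (-4)·I) g = f
solving from the highest basis element down gives g = -3/4 - (24/409)cos x - (249/409)sin x + (447/4810)cos 2x + (1091/4810)sin 2x
check: A g = (96/409)cos x - (231/409)sin x + (3916/2405)cos 2x + (2628/2405)sin 2x
so A g − (-4)·g = -3 - 3sin x + 2cos 2x + 2sin 2x = f ✓


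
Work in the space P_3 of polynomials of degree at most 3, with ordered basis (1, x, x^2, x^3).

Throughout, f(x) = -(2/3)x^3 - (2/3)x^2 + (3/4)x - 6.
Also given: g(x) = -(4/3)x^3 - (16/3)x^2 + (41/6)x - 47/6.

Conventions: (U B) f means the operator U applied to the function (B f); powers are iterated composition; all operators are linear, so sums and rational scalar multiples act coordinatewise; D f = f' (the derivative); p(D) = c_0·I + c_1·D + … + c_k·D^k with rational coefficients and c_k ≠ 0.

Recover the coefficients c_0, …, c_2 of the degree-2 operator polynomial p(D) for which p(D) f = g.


p(D) = 2·I + 2·D − 2·D^2, i.e. c_0 = 2, c_1 = 2, c_2 = -2

D^0 f = -(2/3)x^3 - (2/3)x^2 + (3/4)x - 6
D^1 f = -2x^2 - (4/3)x + 3/4
D^2 f = -4x - 4/3
matching coefficients of g against c_0 f + c_1 Df + … from the top degree down determines the c_i
solution: c_0 = 2, c_1 = 2, c_2 = -2


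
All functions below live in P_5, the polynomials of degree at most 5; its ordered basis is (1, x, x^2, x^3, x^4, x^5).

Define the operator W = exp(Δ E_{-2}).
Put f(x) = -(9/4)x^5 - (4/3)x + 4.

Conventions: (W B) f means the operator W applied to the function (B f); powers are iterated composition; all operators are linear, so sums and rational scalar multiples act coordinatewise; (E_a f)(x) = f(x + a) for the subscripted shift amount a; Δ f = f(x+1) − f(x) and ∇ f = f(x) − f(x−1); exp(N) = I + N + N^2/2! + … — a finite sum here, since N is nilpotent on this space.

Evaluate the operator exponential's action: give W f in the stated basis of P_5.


order-1 term: -(45/4)x^4 + (135/2)x^3 - (315/2)x^2 + (675/4)x - 853/12
order-2 term: -(45/2)x^3 + (405/2)x^2 - (2475/4)x + 2565/4
order-3 term: -(45/2)x^2 + (405/2)x - 1845/4
order-4 term: -(45/4)x + 135/2
order-5 term: -9/4
the series for exp(Δ E_{-2}) f terminates at order 5
exp(Δ E_{-2}) f = -(9/4)x^5 - (45/4)x^4 + 45x^3 + (45/2)x^2 - (3121/12)x + 1069/6

the image equals g(x) = -(9/4)x^5 - (45/4)x^4 + 45x^3 + (45/2)x^2 - (3121/12)x + 1069/6


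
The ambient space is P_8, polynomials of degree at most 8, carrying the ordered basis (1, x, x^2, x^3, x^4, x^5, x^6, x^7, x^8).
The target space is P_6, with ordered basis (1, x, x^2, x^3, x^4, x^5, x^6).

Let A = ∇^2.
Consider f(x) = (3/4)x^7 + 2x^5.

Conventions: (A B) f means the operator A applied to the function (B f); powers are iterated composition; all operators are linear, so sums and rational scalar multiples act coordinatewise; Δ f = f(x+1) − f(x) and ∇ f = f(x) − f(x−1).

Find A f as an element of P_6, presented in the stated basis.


g(x) = (63/2)x^5 - (315/2)x^4 + (815/2)x^3 - (1185/2)x^2 + (931/2)x - 309/2

∇ f = (21/4)x^6 - (63/4)x^5 + (145/4)x^4 - (185/4)x^3 + (143/4)x^2 - (61/4)x + 11/4
∇ ∇ f = (63/2)x^5 - (315/2)x^4 + (815/2)x^3 - (1185/2)x^2 + (931/2)x - 309/2


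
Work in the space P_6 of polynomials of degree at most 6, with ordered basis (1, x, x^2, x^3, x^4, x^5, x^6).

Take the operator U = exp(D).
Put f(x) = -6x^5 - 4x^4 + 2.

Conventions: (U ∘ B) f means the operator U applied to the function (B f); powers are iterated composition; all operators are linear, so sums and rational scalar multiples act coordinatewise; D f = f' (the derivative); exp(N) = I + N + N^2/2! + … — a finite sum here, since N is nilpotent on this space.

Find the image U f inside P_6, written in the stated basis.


order-1 term: -30x^4 - 16x^3
order-2 term: -60x^3 - 24x^2
order-3 term: -60x^2 - 16x
order-4 term: -30x - 4
order-5 term: -6
the series for exp(D) f terminates at order 5
exp(D) f = -6x^5 - 34x^4 - 76x^3 - 84x^2 - 46x - 8

the image equals g(x) = -6x^5 - 34x^4 - 76x^3 - 84x^2 - 46x - 8


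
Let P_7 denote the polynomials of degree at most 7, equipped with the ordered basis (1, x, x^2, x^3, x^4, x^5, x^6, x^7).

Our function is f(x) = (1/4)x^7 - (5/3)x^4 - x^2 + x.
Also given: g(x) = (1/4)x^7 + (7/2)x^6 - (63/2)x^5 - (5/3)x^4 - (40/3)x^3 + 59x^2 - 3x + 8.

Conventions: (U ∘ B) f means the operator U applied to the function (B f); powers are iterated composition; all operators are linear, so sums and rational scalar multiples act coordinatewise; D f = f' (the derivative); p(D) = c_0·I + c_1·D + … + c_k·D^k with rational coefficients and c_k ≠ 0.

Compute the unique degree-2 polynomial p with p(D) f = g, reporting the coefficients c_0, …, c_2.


c_0 = 1, c_1 = 2, c_2 = -3

D^0 f = (1/4)x^7 - (5/3)x^4 - x^2 + x
D^1 f = (7/4)x^6 - (20/3)x^3 - 2x + 1
D^2 f = (21/2)x^5 - 20x^2 - 2
matching coefficients of g against c_0 f + c_1 Df + … from the top degree down determines the c_i
solution: c_0 = 1, c_1 = 2, c_2 = -3


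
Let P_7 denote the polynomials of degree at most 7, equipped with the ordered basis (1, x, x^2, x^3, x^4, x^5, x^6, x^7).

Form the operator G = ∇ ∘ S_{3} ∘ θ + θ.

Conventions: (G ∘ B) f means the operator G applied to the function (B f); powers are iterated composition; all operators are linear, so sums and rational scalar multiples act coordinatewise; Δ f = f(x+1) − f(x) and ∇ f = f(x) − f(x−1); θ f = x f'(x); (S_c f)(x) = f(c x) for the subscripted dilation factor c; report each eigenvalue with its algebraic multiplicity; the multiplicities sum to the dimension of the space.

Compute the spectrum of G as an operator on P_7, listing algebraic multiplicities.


image of 1: 0
image of x: x + 3
image of x^2: 2x^2 + 36x - 18
image of x^3: 3x^3 + 243x^2 - 243x + 81
image of x^4: 4x^4 + 1296x^3 - 1944x^2 + 1296x - 324
image of x^5: 5x^5 + 6075x^4 - 12150x^3 + 12150x^2 - 6075x + 1215
image of x^6: 6x^6 + 26244x^5 - 65610x^4 + 87480x^3 - 65610x^2 + 26244x - 4374
image of x^7: 7x^7 + 107163x^6 - 321489x^5 + 535815x^4 - 535815x^3 + 321489x^2 - 107163x + 15309
the matrix is upper triangular; its diagonal is (0, 1, 2, 3, 4, 5, 6, 7)
for a triangular matrix the eigenvalues are the diagonal entries, with algebraic multiplicity their repetition count

λ = 0 (multiplicity 1), λ = 1 (multiplicity 1), λ = 2 (multiplicity 1), λ = 3 (multiplicity 1), λ = 4 (multiplicity 1), λ = 5 (multiplicity 1), λ = 6 (multiplicity 1), λ = 7 (multiplicity 1)


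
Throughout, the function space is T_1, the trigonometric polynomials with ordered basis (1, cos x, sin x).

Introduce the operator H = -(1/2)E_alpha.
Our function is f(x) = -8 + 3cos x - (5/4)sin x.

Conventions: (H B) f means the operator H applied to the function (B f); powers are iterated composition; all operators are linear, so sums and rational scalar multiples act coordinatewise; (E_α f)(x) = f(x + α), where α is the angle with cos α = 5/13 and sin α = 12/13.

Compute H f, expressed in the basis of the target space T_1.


g(x) = 4 + (13/8)sin x

E_alpha f = -8 - (13/4)sin x
(-(1/2)E_alpha) f = 4 + (13/8)sin x


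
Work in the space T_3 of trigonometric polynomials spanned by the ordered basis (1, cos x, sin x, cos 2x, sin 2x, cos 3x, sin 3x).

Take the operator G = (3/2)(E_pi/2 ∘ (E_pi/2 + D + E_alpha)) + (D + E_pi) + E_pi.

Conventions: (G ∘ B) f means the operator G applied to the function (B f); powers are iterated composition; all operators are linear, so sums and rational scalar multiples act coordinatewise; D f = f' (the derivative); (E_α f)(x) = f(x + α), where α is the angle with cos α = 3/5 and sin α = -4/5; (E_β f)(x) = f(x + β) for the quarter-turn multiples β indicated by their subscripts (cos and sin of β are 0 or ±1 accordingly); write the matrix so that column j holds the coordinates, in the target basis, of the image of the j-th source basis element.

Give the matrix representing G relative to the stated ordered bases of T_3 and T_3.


image of 1: 5
image of cos x: -(19/5)cos x - (19/10)sin x
image of sin x: (19/10)cos x - (19/5)sin x
image of cos 2x: (98/25)cos 2x - (11/25)sin 2x
image of sin 2x: (11/25)cos 2x + (98/25)sin 2x
image of cos 3x: (59/125)cos 3x - (1101/250)sin 3x
image of sin 3x: (1101/250)cos 3x + (59/125)sin 3x
each image's coordinates form column j of the matrix

the matrix is [[5, 0, 0, 0, 0, 0, 0]; [0, -19/5, 19/10, 0, 0, 0, 0]; [0, -19/10, -19/5, 0, 0, 0, 0]; [0, 0, 0, 98/25, 11/25, 0, 0]; [0, 0, 0, -11/25, 98/25, 0, 0]; [0, 0, 0, 0, 0, 59/125, 1101/250]; [0, 0, 0, 0, 0, -1101/250, 59/125]] (rows listed top to bottom)


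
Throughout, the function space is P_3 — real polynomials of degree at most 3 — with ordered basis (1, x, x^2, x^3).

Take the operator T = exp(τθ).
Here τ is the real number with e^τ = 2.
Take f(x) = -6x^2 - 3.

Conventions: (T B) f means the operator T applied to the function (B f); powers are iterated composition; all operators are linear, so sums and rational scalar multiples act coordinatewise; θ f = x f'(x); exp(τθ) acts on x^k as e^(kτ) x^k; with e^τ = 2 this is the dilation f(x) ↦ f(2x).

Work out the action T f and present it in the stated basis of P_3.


exp(τθ) x^k = e^(kτ) x^k; with e^τ = 2 this sends x^k to 2^k x^k
x^2 ↦ 4 x^2
applying this coordinatewise to f: exp(τθ) f = -24x^2 - 3

the result is g(x) = -24x^2 - 3


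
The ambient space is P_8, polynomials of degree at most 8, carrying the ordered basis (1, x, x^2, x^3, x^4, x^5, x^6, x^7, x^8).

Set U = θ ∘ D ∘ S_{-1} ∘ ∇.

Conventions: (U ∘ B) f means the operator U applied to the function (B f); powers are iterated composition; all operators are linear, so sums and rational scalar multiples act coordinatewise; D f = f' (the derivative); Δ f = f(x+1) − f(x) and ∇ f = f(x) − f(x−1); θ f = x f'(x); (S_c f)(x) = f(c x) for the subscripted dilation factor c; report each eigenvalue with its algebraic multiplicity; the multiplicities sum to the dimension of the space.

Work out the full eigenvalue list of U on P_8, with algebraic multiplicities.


λ = 0 (multiplicity 9)

image of 1: 0
image of x: 0
image of x^2: 0
image of x^3: 6x
image of x^4: -24x^2 - 12x
image of x^5: 60x^3 + 60x^2 + 20x
image of x^6: -120x^4 - 180x^3 - 120x^2 - 30x
image of x^7: 210x^5 + 420x^4 + 420x^3 + 210x^2 + 42x
image of x^8: -336x^6 - 840x^5 - 1120x^4 - 840x^3 - 336x^2 - 56x
the matrix is upper triangular; its diagonal is (0, 0, 0, 0, 0, 0, 0, 0, 0)
for a triangular matrix the eigenvalues are the diagonal entries, with algebraic multiplicity their repetition count
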